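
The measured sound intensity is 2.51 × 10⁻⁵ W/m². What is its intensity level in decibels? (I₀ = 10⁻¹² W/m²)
β = 10·log₁₀(I/I₀) = 74 dB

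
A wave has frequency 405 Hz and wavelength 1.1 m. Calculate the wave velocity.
v = fλ = 445.5 m/s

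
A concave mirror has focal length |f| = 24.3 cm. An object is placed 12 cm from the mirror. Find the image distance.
f = +24.3 cm (concave); 1/di = 1/f − 1/do → di = -23.71 cm (virtual image, behind mirror)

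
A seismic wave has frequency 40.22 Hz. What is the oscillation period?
T = 1/f = 0.02486 s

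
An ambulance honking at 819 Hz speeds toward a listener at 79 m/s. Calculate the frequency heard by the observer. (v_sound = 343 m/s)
f_obs = f·v/(v − v_s) = 1064 Hz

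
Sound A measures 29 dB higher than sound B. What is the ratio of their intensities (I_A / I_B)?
I_A/I_B = 10^(Δβ/10) = 794.3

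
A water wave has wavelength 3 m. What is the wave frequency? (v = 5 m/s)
f = v/λ = 1.667 Hz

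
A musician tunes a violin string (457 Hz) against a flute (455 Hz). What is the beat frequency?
2 Hz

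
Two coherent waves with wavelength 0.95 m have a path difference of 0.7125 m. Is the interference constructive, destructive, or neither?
neither (partial) — path difference = 0.75λ, neither a whole number of wavelengths nor an odd multiple of λ/2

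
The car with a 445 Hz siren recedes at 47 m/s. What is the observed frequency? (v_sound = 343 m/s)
f_obs = f·v/(v + v_s) = 391.4 Hz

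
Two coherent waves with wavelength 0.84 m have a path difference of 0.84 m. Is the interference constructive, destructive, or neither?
constructive — path difference = 1λ, a whole number of wavelengths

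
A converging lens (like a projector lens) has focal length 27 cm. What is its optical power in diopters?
P = 1/f = 3.704 D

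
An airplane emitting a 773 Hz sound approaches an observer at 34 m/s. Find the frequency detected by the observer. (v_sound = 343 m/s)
f_obs = f·v/(v − v_s) = 858.1 Hz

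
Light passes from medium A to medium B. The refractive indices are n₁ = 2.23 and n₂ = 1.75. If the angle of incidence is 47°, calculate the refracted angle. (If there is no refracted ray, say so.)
sin θ₂ = (n₁/n₂)·sin θ₁ = 0.932 → θ₂ = 68.74°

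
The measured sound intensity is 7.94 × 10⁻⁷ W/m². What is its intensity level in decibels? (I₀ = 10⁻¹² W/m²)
β = 10·log₁₀(I/I₀) = 59 dB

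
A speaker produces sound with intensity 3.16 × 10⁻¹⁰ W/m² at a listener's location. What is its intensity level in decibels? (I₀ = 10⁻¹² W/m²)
β = 10·log₁₀(I/I₀) = 25 dB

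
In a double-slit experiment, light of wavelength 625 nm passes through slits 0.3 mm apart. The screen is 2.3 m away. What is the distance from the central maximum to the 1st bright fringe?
y = mλL/d = 4.792 mm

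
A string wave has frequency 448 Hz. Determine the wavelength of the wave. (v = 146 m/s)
λ = v/f = 0.3259 m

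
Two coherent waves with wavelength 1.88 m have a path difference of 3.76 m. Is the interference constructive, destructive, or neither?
constructive — path difference = 2λ, a whole number of wavelengths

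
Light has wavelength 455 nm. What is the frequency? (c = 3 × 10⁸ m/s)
f = c/λ = 6.593 × 10¹⁴ Hz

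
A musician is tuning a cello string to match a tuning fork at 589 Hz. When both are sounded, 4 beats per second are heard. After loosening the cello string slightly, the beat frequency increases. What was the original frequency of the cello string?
585 Hz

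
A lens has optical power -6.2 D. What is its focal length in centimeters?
f = 1/P = -16.13 cm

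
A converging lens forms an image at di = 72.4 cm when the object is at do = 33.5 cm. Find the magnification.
M = −di/do = -2.161 (inverted image)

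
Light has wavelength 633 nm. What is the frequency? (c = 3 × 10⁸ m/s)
f = c/λ = 4.739 × 10¹⁴ Hz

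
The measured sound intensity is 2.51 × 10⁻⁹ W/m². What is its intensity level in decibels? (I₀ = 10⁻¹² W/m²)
β = 10·log₁₀(I/I₀) = 34 dB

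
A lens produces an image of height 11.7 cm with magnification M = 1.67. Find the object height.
ho = |hi|/|M| = 7.006 cm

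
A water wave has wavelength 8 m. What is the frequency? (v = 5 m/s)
f = v/λ = 0.625 Hz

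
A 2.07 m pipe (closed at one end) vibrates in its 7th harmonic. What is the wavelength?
λₙ = 4L/n = 1.183 m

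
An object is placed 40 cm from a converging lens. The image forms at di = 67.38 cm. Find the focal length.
1/f = 1/do + 1/di → f = 25.1 cm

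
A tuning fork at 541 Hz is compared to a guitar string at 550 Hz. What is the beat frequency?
9 Hz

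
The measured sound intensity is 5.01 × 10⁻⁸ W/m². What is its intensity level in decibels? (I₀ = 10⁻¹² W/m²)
β = 10·log₁₀(I/I₀) = 47 dB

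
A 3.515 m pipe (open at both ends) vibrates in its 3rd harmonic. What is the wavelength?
λₙ = 2L/n = 2.343 m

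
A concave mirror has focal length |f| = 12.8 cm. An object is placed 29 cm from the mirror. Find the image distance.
f = +12.8 cm (concave); 1/di = 1/f − 1/do → di = 22.91 cm (real image, in front of mirror)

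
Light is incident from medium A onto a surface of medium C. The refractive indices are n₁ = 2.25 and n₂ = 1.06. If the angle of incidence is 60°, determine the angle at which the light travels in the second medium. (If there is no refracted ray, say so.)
sin θ₂ = (n₁/n₂)·sin θ₁ = 1.838 > 1, so there is no refracted ray — the light undergoes total internal reflection.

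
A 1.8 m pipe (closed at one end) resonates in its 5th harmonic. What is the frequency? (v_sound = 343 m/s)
fₙ = nv/(4L) = 238.2 Hz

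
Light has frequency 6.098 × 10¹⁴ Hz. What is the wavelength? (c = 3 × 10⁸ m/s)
λ = c/f = 492 nm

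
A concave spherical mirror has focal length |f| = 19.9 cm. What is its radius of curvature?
R = 2|f| = 39.8 cm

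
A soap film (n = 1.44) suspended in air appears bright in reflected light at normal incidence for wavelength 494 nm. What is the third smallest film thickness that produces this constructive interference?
2nt = (m − ½)λ with m = 3 → t = (m − ½)λ/(2n) = 428.8 nm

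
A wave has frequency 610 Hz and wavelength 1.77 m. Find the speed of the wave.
v = fλ = 1080 m/s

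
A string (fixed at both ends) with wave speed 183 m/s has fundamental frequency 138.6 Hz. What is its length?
L = v/(2f₁) = 0.6602 m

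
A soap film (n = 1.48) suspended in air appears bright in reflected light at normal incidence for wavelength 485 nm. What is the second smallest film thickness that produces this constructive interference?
2nt = (m − ½)λ with m = 2 → t = (m − ½)λ/(2n) = 245.8 nm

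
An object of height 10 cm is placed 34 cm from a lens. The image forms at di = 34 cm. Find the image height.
hi = (-di/do) × ho = -10 cm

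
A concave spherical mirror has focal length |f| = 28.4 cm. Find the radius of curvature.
R = 2|f| = 56.8 cm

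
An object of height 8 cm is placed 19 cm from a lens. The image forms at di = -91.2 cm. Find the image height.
hi = (-di/do) × ho = 38.4 cm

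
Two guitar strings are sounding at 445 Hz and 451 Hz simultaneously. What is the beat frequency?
6 Hz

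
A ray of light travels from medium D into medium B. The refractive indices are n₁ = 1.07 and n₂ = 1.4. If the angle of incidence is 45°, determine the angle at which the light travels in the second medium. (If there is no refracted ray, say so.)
sin θ₂ = (n₁/n₂)·sin θ₁ = 0.5404 → θ₂ = 32.71°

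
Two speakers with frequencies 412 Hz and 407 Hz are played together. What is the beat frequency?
5 Hz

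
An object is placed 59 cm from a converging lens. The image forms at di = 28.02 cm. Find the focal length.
1/f = 1/do + 1/di → f = 19 cm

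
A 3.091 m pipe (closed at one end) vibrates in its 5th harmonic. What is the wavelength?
λₙ = 4L/n = 2.473 m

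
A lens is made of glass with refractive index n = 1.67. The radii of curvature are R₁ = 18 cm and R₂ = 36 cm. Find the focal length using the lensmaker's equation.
1/f = (n − 1)(1/R₁ − 1/R₂) → f = 53.73 cm (converging lens)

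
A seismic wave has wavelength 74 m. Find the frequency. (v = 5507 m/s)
f = v/λ = 74.42 Hz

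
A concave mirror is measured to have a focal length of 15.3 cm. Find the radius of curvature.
R = 2|f| = 30.6 cm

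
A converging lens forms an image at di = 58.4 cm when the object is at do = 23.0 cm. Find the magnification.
M = −di/do = -2.539 (inverted image)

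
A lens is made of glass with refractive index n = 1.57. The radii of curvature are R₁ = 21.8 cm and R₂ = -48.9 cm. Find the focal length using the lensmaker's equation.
1/f = (n − 1)(1/R₁ − 1/R₂) → f = 26.45 cm (converging lens)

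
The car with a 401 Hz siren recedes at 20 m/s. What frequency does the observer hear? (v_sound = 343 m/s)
f_obs = f·v/(v + v_s) = 378.9 Hz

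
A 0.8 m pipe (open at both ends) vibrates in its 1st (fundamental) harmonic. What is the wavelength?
λₙ = 2L/n = 1.6 m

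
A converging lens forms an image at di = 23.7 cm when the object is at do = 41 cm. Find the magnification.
M = −di/do = -0.578 (inverted image)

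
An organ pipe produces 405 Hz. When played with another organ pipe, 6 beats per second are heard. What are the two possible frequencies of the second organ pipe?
f₂ = 405 ± 6 Hz → 411 Hz or 399 Hz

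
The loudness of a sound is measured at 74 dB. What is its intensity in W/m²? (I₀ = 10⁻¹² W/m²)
I = I₀·10^(β/10) = 2.51 × 10⁻⁵ W/m²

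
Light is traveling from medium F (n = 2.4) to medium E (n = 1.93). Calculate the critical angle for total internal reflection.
θc = arcsin(n₂/n₁) = 53.53°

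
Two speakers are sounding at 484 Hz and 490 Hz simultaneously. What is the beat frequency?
6 Hz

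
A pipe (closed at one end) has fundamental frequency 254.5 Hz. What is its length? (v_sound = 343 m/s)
L = v/(4f₁) = 0.3369 m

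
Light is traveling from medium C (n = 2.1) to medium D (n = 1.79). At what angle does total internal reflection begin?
θc = arcsin(n₂/n₁) = 58.47°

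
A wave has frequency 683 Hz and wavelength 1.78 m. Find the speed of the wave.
v = fλ = 1216 m/s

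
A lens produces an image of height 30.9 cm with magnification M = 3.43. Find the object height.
ho = |hi|/|M| = 9.009 cm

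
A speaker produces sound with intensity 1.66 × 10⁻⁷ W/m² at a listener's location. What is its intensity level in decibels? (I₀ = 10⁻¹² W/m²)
β = 10·log₁₀(I/I₀) = 52.2 dB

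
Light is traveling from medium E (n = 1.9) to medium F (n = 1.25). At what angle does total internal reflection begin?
θc = arcsin(n₂/n₁) = 41.14°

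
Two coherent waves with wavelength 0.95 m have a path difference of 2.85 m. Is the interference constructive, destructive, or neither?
constructive — path difference = 3λ, a whole number of wavelengths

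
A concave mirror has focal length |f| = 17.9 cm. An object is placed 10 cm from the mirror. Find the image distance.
f = +17.9 cm (concave); 1/di = 1/f − 1/do → di = -22.66 cm (virtual image, behind mirror)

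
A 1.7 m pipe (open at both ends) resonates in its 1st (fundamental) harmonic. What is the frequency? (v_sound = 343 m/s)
fₙ = nv/(2L) = 100.9 Hz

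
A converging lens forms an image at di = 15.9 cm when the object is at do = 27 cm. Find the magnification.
M = −di/do = -0.5889 (inverted image)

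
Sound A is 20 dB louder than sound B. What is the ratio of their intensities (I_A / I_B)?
I_A/I_B = 10^(Δβ/10) = 100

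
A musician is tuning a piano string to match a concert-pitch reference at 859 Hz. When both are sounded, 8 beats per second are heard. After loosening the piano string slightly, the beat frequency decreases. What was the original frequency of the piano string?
867 Hz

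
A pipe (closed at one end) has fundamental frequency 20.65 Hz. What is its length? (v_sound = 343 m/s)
L = v/(4f₁) = 4.153 m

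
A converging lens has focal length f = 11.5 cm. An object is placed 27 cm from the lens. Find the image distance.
1/di = 1/f − 1/do → di = 20.03 cm (real image)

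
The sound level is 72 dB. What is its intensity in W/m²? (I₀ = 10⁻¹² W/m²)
I = I₀·10^(β/10) = 1.58 × 10⁻⁵ W/m²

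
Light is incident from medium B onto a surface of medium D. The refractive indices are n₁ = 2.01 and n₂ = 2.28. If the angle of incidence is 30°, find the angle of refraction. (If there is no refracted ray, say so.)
sin θ₂ = (n₁/n₂)·sin θ₁ = 0.4408 → θ₂ = 26.15°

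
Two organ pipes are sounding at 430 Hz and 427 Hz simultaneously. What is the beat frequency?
3 Hz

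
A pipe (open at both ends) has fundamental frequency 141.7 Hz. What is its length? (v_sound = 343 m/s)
L = v/(2f₁) = 1.21 m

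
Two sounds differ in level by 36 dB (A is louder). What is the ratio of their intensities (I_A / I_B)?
I_A/I_B = 10^(Δβ/10) = 3981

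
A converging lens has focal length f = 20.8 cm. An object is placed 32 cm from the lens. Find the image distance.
1/di = 1/f − 1/do → di = 59.43 cm (real image)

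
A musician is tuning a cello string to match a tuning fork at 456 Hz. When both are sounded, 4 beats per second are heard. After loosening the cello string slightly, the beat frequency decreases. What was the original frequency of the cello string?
460 Hz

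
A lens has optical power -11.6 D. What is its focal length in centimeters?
f = 1/P = -8.621 cm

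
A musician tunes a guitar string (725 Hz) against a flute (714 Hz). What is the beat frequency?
11 Hz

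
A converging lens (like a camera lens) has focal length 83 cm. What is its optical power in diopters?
P = 1/f = 1.205 D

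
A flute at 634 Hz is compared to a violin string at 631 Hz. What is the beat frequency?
3 Hz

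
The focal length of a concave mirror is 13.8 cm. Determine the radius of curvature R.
R = 2|f| = 27.6 cm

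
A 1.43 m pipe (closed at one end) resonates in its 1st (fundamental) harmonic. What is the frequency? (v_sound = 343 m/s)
fₙ = nv/(4L) = 59.97 Hz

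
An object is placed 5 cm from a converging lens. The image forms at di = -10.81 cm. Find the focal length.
1/f = 1/do + 1/di → f = 9.303 cm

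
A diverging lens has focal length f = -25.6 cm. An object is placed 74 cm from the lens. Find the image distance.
1/di = 1/f − 1/do → di = -19.02 cm (virtual image)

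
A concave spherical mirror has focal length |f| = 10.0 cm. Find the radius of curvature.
R = 2|f| = 20 cm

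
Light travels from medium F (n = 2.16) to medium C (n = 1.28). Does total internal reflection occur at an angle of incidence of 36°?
θc = arcsin(n₂/n₁) = 36.34°; 36° < θc, so no — the ray refracts.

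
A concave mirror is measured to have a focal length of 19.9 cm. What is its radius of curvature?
R = 2|f| = 39.8 cm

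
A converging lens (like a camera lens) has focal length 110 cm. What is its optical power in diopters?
P = 1/f = 0.9091 D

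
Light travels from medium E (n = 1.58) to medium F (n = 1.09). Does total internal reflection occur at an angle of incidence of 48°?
θc = arcsin(n₂/n₁) = 43.62°; 48° > θc, so yes — total internal reflection.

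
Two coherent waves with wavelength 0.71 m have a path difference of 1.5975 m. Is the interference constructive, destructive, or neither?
neither (partial) — path difference = 2.25λ, neither a whole number of wavelengths nor an odd multiple of λ/2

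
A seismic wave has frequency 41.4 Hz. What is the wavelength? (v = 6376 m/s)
λ = v/f = 154 m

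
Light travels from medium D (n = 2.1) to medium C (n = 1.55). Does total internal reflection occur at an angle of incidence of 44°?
θc = arcsin(n₂/n₁) = 47.57°; 44° < θc, so no — the ray refracts.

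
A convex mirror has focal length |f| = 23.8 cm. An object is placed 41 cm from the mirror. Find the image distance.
f = −23.8 cm (convex); 1/di = 1/f − 1/do → di = -15.06 cm (virtual image, behind mirror)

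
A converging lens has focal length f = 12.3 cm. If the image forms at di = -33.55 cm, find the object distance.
1/do = 1/f − 1/di → do = 9 cm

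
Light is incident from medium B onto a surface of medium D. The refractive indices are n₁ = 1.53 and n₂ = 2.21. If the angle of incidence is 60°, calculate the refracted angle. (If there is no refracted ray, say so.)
sin θ₂ = (n₁/n₂)·sin θ₁ = 0.5996 → θ₂ = 36.84°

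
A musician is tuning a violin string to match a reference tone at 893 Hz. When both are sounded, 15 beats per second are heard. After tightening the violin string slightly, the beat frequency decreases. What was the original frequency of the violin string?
878 Hz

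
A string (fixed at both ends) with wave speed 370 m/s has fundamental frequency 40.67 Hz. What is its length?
L = v/(2f₁) = 4.549 m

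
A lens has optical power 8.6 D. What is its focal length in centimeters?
f = 1/P = 11.63 cm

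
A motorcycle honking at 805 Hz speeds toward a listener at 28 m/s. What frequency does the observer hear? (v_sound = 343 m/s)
f_obs = f·v/(v − v_s) = 876.6 Hz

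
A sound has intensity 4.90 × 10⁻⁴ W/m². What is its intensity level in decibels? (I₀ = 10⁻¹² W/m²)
β = 10·log₁₀(I/I₀) = 86.9 dB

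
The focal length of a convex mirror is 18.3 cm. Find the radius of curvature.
R = 2|f| = 36.6 cm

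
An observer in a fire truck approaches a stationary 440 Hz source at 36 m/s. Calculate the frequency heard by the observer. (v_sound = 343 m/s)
f_obs = f·(v + v_o)/v = 486.2 Hz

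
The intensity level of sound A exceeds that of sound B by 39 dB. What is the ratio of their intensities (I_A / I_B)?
I_A/I_B = 10^(Δβ/10) = 7943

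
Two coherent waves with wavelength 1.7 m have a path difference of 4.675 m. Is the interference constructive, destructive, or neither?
neither (partial) — path difference = 2.75λ, neither a whole number of wavelengths nor an odd multiple of λ/2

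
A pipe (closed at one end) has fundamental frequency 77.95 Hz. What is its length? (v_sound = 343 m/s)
L = v/(4f₁) = 1.1 m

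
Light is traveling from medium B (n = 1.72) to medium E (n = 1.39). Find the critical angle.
θc = arcsin(n₂/n₁) = 53.91°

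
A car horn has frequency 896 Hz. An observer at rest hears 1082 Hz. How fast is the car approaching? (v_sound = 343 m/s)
v_s = v·(1 − f/f_obs) = 58.96 m/s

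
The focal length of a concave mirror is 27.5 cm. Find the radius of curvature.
R = 2|f| = 55 cm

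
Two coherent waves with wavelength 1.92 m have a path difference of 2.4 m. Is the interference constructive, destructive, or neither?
neither (partial) — path difference = 1.25λ, neither a whole number of wavelengths nor an odd multiple of λ/2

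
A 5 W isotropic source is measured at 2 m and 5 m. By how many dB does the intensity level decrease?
Δβ = 20·log₁₀(r₂/r₁) = 7.959 dB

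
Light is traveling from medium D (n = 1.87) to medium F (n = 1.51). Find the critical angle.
θc = arcsin(n₂/n₁) = 53.85°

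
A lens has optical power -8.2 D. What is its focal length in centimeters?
f = 1/P = -12.2 cm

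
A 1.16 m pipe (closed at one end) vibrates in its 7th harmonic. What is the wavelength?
λₙ = 4L/n = 0.6629 m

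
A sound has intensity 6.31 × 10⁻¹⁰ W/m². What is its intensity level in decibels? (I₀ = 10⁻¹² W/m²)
β = 10·log₁₀(I/I₀) = 28 dB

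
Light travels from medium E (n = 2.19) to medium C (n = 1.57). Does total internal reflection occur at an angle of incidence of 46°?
θc = arcsin(n₂/n₁) = 45.8°; 46° > θc, so yes — total internal reflection.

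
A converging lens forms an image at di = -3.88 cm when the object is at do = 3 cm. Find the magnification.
M = −di/do = 1.293 (upright image)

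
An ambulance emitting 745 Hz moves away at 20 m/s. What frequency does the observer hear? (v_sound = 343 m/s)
f_obs = f·v/(v + v_s) = 704 Hz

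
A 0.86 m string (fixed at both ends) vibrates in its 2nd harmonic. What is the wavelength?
λₙ = 2L/n = 0.86 m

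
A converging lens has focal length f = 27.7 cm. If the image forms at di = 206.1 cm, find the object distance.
1/do = 1/f − 1/di → do = 32 cm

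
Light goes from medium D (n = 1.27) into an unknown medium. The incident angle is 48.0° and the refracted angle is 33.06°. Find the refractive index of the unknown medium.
n₂ = n₁·sin θ₁ / sin θ₂ = 1.73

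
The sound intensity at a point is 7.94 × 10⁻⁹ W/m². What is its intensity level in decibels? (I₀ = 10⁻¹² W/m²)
β = 10·log₁₀(I/I₀) = 39 dB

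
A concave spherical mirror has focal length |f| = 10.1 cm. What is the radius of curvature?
R = 2|f| = 20.2 cm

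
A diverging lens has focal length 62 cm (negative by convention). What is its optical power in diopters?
P = 1/f = -1.613 D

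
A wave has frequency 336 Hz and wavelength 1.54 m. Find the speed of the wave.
v = fλ = 517.4 m/s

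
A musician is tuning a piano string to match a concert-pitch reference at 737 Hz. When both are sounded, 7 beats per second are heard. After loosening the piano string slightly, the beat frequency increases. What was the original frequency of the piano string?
730 Hz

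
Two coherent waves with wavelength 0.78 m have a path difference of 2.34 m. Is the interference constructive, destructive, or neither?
constructive — path difference = 3λ, a whole number of wavelengths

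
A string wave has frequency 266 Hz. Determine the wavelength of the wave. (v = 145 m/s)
λ = v/f = 0.5451 m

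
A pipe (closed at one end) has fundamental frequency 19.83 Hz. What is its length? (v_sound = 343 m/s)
L = v/(4f₁) = 4.324 m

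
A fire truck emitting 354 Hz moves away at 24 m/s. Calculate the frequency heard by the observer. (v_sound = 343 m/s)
f_obs = f·v/(v + v_s) = 330.9 Hz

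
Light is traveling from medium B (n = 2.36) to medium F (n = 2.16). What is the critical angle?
θc = arcsin(n₂/n₁) = 66.24°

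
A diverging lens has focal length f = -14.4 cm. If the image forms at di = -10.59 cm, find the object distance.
1/do = 1/f − 1/di → do = 40.03 cm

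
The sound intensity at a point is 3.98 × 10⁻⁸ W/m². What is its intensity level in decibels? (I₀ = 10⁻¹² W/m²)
β = 10·log₁₀(I/I₀) = 46 dB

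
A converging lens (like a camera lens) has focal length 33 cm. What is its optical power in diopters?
P = 1/f = 3.03 D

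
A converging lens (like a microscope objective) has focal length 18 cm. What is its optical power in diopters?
P = 1/f = 5.556 D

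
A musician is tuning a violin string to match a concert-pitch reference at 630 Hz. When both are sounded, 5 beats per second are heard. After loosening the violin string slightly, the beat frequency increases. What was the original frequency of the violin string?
625 Hz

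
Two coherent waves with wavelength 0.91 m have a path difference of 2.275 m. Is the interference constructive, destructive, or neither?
destructive — path difference = 2.5λ, an odd multiple of λ/2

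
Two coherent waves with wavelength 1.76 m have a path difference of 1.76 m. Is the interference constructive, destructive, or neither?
constructive — path difference = 1λ, a whole number of wavelengths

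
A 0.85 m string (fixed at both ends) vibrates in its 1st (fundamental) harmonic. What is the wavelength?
λₙ = 2L/n = 1.7 m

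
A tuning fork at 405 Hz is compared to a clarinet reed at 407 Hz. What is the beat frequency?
2 Hz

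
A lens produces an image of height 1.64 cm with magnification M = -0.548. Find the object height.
ho = |hi|/|M| = 2.993 cm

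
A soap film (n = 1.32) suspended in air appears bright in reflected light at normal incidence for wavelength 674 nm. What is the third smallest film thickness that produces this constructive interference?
2nt = (m − ½)λ with m = 3 → t = (m − ½)λ/(2n) = 638.3 nm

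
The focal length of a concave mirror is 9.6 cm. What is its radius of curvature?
R = 2|f| = 19.2 cm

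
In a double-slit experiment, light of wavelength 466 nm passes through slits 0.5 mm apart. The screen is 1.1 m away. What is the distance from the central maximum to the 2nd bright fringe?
y = mλL/d = 2.05 mm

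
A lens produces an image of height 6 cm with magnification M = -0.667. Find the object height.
ho = |hi|/|M| = 8.996 cm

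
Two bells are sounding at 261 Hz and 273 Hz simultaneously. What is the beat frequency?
12 Hz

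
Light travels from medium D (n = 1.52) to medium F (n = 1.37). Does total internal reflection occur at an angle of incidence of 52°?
θc = arcsin(n₂/n₁) = 64.33°; 52° < θc, so no — the ray refracts.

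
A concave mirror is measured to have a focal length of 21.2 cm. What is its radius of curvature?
R = 2|f| = 42.4 cm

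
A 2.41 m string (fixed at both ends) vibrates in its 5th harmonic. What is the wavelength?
λₙ = 2L/n = 0.964 m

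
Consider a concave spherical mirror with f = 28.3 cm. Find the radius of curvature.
R = 2|f| = 56.6 cm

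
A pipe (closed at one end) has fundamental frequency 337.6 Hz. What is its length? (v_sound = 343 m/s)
L = v/(4f₁) = 0.254 m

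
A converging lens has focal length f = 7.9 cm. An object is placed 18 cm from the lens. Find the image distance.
1/di = 1/f − 1/do → di = 14.08 cm (real image)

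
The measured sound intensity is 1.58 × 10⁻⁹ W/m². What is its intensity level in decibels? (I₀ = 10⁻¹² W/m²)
β = 10·log₁₀(I/I₀) = 31.99 dB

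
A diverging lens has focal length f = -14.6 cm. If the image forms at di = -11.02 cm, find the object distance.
1/do = 1/f − 1/di → do = 44.94 cm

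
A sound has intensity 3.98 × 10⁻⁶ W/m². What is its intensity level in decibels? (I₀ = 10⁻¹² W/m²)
β = 10·log₁₀(I/I₀) = 66 dB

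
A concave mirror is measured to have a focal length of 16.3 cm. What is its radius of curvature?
R = 2|f| = 32.6 cm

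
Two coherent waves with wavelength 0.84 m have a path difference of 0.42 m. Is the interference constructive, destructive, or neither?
destructive — path difference = 0.5λ, an odd multiple of λ/2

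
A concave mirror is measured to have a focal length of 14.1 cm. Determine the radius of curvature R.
R = 2|f| = 28.2 cm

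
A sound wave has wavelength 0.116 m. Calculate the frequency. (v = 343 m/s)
f = v/λ = 2957 Hz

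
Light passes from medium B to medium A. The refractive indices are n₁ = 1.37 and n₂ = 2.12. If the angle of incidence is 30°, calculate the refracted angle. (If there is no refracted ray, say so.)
sin θ₂ = (n₁/n₂)·sin θ₁ = 0.3231 → θ₂ = 18.85°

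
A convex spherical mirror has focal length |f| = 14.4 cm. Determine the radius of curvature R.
R = 2|f| = 28.8 cm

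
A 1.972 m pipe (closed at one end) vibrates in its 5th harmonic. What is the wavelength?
λₙ = 4L/n = 1.578 m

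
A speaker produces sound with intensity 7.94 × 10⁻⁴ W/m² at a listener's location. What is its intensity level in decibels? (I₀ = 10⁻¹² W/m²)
β = 10·log₁₀(I/I₀) = 89 dB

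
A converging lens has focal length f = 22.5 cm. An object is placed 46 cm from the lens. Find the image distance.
1/di = 1/f − 1/do → di = 44.04 cm (real image)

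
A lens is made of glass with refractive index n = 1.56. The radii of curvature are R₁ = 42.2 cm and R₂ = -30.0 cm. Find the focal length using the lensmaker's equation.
1/f = (n − 1)(1/R₁ − 1/R₂) → f = 31.31 cm (converging lens)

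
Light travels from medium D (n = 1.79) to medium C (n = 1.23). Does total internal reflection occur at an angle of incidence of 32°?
θc = arcsin(n₂/n₁) = 43.4°; 32° < θc, so no — the ray refracts.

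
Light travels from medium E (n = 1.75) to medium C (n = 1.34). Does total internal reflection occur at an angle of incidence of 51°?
θc = arcsin(n₂/n₁) = 49.97°; 51° > θc, so yes — total internal reflection.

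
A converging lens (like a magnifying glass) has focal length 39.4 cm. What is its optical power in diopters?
P = 1/f = 2.538 D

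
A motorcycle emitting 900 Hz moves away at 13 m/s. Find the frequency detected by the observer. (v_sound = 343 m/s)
f_obs = f·v/(v + v_s) = 867.1 Hz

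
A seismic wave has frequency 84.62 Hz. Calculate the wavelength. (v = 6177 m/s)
λ = v/f = 73 m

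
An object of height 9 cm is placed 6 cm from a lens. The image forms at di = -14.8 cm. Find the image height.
hi = (-di/do) × ho = 22.2 cm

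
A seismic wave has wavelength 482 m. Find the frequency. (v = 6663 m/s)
f = v/λ = 13.82 Hz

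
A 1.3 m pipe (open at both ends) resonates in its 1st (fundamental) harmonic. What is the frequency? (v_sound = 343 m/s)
fₙ = nv/(2L) = 131.9 Hz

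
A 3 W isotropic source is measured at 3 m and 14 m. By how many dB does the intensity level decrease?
Δβ = 20·log₁₀(r₂/r₁) = 13.38 dB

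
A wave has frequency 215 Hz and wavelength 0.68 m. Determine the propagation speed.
v = fλ = 146.2 m/s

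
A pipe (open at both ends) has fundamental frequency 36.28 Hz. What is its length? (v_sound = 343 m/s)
L = v/(2f₁) = 4.727 m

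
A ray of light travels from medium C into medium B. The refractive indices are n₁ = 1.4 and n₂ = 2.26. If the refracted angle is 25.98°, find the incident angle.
sin θ₁ = (n₂/n₁)·sin θ₂ → θ₁ = 45°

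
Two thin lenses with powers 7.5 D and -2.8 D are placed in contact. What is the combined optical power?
P_total = P₁ + P₂ = 4.7 D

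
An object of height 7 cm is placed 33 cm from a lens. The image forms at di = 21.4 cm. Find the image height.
hi = (-di/do) × ho = -4.539 cm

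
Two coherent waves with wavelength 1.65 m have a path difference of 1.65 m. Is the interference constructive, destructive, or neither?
constructive — path difference = 1λ, a whole number of wavelengths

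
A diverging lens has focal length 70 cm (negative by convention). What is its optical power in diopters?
P = 1/f = -1.429 D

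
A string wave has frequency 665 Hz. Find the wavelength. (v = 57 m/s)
λ = v/f = 0.08571 m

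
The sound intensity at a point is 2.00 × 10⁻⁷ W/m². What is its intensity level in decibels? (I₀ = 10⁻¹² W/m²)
β = 10·log₁₀(I/I₀) = 53.01 dB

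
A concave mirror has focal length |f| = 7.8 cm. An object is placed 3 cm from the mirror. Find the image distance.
f = +7.8 cm (concave); 1/di = 1/f − 1/do → di = -4.875 cm (virtual image, behind mirror)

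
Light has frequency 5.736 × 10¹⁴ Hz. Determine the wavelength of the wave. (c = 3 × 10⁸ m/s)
λ = c/f = 523 nm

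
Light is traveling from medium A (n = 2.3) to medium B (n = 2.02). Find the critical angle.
θc = arcsin(n₂/n₁) = 61.43°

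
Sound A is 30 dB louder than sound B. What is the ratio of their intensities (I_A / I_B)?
I_A/I_B = 10^(Δβ/10) = 1000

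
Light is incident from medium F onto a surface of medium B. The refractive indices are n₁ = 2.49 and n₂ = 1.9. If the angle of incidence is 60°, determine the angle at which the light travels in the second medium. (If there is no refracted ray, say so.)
sin θ₂ = (n₁/n₂)·sin θ₁ = 1.135 > 1, so there is no refracted ray — the light undergoes total internal reflection.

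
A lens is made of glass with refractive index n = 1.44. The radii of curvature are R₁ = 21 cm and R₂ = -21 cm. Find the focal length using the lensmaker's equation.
1/f = (n − 1)(1/R₁ − 1/R₂) → f = 23.86 cm (converging lens)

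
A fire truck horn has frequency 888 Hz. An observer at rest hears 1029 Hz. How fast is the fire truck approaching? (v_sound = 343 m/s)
v_s = v·(1 − f/f_obs) = 47 m/s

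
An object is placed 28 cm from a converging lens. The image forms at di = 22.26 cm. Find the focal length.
1/f = 1/do + 1/di → f = 12.4 cm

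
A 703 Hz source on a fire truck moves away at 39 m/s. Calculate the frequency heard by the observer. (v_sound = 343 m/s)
f_obs = f·v/(v + v_s) = 631.2 Hz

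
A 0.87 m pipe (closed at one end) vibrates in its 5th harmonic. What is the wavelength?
λₙ = 4L/n = 0.696 m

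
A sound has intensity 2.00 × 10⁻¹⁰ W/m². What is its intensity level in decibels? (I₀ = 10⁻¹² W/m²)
β = 10·log₁₀(I/I₀) = 23.01 dB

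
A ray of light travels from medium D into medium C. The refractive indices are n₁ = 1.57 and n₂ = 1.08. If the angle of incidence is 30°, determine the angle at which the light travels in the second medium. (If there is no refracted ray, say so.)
sin θ₂ = (n₁/n₂)·sin θ₁ = 0.7269 → θ₂ = 46.62°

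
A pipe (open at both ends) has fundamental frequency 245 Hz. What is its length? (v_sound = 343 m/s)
L = v/(2f₁) = 0.7 m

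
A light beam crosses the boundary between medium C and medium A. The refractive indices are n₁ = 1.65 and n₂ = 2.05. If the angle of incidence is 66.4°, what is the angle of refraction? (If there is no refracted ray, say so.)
sin θ₂ = (n₁/n₂)·sin θ₁ = 0.7376 → θ₂ = 47.52°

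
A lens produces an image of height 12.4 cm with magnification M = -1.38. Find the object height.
ho = |hi|/|M| = 8.986 cm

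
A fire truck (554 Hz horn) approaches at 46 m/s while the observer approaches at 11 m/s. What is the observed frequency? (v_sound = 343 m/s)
f_obs = f·(v + v_o)/(v − v_s) = 660.3 Hz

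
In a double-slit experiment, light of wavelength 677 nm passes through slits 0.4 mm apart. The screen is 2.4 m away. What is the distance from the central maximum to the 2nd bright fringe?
y = mλL/d = 8.124 mm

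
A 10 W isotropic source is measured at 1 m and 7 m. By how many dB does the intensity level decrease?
Δβ = 20·log₁₀(r₂/r₁) = 16.9 dB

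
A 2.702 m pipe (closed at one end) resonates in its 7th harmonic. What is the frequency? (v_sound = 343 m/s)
fₙ = nv/(4L) = 222.2 Hz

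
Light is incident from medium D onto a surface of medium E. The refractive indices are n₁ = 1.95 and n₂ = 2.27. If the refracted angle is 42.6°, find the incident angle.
sin θ₁ = (n₂/n₁)·sin θ₂ → θ₁ = 51.99°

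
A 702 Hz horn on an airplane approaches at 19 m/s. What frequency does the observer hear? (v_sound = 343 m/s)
f_obs = f·v/(v − v_s) = 743.2 Hz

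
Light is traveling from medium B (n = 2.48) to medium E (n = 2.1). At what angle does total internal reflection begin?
θc = arcsin(n₂/n₁) = 57.86°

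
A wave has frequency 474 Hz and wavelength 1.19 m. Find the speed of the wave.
v = fλ = 564.1 m/s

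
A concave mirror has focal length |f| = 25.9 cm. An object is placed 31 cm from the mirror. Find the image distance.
f = +25.9 cm (concave); 1/di = 1/f − 1/do → di = 157.4 cm (real image, in front of mirror)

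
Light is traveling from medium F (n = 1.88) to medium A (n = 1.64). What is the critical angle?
θc = arcsin(n₂/n₁) = 60.73°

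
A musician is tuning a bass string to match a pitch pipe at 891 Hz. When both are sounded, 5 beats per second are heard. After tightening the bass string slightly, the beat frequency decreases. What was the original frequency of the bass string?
886 Hz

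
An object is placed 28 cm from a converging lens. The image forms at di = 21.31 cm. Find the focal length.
1/f = 1/do + 1/di → f = 12.1 cm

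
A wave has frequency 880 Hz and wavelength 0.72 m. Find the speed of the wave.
v = fλ = 633.6 m/s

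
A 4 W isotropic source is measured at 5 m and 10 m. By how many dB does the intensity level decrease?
Δβ = 20·log₁₀(r₂/r₁) = 6.021 dB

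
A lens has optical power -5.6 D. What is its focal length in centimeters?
f = 1/P = -17.86 cm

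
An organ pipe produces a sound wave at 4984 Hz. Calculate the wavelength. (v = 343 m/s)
λ = v/f = 0.06882 m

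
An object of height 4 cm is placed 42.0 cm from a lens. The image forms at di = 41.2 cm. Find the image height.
hi = (-di/do) × ho = -3.924 cm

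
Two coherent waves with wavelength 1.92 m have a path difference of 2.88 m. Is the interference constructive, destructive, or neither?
destructive — path difference = 1.5λ, an odd multiple of λ/2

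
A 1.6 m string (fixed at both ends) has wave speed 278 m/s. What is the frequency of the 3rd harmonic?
fₙ = nv/(2L) = 260.6 Hz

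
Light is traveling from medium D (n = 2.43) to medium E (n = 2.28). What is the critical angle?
θc = arcsin(n₂/n₁) = 69.76°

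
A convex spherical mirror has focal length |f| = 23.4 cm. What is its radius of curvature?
R = 2|f| = 46.8 cm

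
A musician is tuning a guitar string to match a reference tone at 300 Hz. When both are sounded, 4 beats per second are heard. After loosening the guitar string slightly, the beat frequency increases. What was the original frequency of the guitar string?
296 Hz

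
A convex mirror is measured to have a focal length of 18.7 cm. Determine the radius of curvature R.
R = 2|f| = 37.4 cm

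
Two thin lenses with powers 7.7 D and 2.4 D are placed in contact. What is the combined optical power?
P_total = P₁ + P₂ = 10.1 D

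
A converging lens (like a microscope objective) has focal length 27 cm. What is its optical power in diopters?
P = 1/f = 3.704 D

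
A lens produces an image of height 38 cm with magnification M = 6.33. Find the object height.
ho = |hi|/|M| = 6.003 cm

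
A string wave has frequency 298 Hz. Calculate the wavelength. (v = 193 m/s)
λ = v/f = 0.6477 m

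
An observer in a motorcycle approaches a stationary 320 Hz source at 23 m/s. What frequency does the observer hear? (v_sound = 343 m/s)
f_obs = f·(v + v_o)/v = 341.5 Hz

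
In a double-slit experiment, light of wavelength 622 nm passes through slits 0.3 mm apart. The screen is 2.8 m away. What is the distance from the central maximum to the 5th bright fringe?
y = mλL/d = 29.03 mm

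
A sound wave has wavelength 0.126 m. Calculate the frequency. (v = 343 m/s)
f = v/λ = 2722 Hz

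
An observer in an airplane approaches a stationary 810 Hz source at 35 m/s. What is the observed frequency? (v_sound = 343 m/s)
f_obs = f·(v + v_o)/v = 892.7 Hz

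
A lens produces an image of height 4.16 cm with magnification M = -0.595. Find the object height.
ho = |hi|/|M| = 6.992 cm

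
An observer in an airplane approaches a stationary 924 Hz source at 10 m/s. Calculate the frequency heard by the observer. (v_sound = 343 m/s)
f_obs = f·(v + v_o)/v = 950.9 Hz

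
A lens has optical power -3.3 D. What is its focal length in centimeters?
f = 1/P = -30.3 cm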